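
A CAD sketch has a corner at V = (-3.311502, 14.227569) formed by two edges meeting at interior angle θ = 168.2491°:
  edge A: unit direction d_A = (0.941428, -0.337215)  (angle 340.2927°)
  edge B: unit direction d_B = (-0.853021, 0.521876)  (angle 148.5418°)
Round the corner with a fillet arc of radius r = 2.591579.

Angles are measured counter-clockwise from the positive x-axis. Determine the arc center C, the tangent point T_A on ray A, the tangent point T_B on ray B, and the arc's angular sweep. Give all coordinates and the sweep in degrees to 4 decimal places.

center=(-2.1865,16.5774) T_A=(-3.0604,14.1376) T_B=(-3.5390,14.3667) sweep=11.7509

bisector direction at 64.4173° = (0.431814,0.901963)
center distance |VC| = r/sin(θ/2) = 2.591579/sin(84.1245°) = 2.605265
C = V + |VC|·bis = (-2.1865,16.5774)
T_A = V + ((C−V)·d_A)·d_A = V + 0.2667·d_A = (-3.0604,14.1376)
T_B = V + ((C−V)·d_B)·d_B = V + 0.2667·d_B = (-3.5390,14.3667)
sweep = 180° − θ = 11.7509°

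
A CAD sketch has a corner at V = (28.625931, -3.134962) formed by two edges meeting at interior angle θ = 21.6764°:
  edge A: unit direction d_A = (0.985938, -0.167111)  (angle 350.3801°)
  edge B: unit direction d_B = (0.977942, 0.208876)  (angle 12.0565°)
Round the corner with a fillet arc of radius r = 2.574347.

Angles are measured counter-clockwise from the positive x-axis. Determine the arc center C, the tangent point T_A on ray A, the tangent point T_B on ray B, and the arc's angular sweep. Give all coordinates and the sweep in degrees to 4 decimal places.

bisector direction at 1.2183° = (0.999774,0.021262)
center distance |VC| = r/sin(θ/2) = 2.574347/sin(10.8382°) = 13.690700
C = V + |VC|·bis = (42.3135,-2.8439)
T_A = V + ((C−V)·d_A)·d_A = V + 13.4465·d_A = (41.8833,-5.3820)
T_B = V + ((C−V)·d_B)·d_B = V + 13.4465·d_B = (41.7758,-0.3263)
sweep = 180° − θ = 158.3236°

center=(42.3135,-2.8439) T_A=(41.8833,-5.3820) T_B=(41.7758,-0.3263) sweep=158.3236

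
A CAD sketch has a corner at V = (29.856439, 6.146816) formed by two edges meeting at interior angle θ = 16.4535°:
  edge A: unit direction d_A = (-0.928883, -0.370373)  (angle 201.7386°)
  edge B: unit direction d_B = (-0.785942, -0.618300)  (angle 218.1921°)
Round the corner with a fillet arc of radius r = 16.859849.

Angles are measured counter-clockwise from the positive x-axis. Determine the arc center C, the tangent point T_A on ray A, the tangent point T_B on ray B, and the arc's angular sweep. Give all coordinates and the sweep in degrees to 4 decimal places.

bisector direction at 209.9654° = (-0.866328,-0.499476)
center distance |VC| = r/sin(θ/2) = 16.859849/sin(8.2267°) = 117.826045
C = V + |VC|·bis = (-72.2195,-52.7045)
T_A = V + ((C−V)·d_A)·d_A = V + 116.6136·d_A = (-78.4639,-37.0437)
T_B = V + ((C−V)·d_B)·d_B = V + 116.6136·d_B = (-61.7951,-65.9554)
sweep = 180° − θ = 163.5465°

center=(-72.2195,-52.7045) T_A=(-78.4639,-37.0437) T_B=(-61.7951,-65.9554) sweep=163.5465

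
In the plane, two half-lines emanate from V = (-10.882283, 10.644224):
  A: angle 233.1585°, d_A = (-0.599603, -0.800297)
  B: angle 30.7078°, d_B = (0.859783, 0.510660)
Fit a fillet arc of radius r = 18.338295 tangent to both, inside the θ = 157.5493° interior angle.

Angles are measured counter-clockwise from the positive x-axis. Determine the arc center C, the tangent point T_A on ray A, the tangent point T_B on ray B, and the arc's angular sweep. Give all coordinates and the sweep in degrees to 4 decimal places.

center=(1.6115,-3.2642) T_A=(-13.0645,7.7315) T_B=(-7.7531,12.5028) sweep=22.4507

bisector direction at 311.9332° = (0.668263,-0.743925)
center distance |VC| = r/sin(θ/2) = 18.338295/sin(78.7746°) = 18.695965
C = V + |VC|·bis = (1.6115,-3.2642)
T_A = V + ((C−V)·d_A)·d_A = V + 3.6395·d_A = (-13.0645,7.7315)
T_B = V + ((C−V)·d_B)·d_B = V + 3.6395·d_B = (-7.7531,12.5028)
sweep = 180° − θ = 22.4507°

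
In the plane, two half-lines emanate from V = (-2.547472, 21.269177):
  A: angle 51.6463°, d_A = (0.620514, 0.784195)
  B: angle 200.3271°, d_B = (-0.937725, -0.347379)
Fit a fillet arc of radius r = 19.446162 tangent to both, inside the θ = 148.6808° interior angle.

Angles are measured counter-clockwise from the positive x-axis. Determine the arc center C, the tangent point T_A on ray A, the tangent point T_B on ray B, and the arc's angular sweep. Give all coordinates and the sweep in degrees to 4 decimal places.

bisector direction at 125.9867° = (-0.587597,0.809153)
center distance |VC| = r/sin(θ/2) = 19.446162/sin(74.3404°) = 20.195783
C = V + |VC|·bis = (-14.4145,37.6107)
T_A = V + ((C−V)·d_A)·d_A = V + 5.4513·d_A = (0.8351,25.5440)
T_B = V + ((C−V)·d_B)·d_B = V + 5.4513·d_B = (-7.6593,19.3755)
sweep = 180° − θ = 31.3192°

center=(-14.4145,37.6107) T_A=(0.8351,25.5440) T_B=(-7.6593,19.3755) sweep=31.3192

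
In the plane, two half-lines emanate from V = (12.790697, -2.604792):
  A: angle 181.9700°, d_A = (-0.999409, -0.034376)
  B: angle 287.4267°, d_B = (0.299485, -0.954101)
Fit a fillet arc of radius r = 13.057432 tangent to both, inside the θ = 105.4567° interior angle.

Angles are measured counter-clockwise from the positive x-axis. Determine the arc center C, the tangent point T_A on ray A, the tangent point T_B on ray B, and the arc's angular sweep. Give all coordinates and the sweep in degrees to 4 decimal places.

bisector direction at 234.6984° = (-0.577881,-0.816121)
center distance |VC| = r/sin(θ/2) = 13.057432/sin(52.7283°) = 16.408484
C = V + |VC|·bis = (3.3085,-15.9961)
T_A = V + ((C−V)·d_A)·d_A = V + 9.9369·d_A = (2.8597,-2.9464)
T_B = V + ((C−V)·d_B)·d_B = V + 9.9369·d_B = (15.7667,-12.0856)
sweep = 180° − θ = 74.5433°

center=(3.3085,-15.9961) T_A=(2.8597,-2.9464) T_B=(15.7667,-12.0856) sweep=74.5433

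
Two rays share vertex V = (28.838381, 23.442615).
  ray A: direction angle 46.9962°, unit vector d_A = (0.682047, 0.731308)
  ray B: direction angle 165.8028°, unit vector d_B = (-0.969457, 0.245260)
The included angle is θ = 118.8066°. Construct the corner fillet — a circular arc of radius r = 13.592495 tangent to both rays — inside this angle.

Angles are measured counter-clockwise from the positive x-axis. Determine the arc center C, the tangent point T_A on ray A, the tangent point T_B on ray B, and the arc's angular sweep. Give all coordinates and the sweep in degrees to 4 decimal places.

center=(24.3800,38.5912) T_A=(34.3203,29.3205) T_B=(21.0463,25.4139) sweep=61.1934

bisector direction at 106.3995° = (-0.282333,0.959316)
center distance |VC| = r/sin(θ/2) = 13.592495/sin(59.4033°) = 15.791064
C = V + |VC|·bis = (24.3800,38.5912)
T_A = V + ((C−V)·d_A)·d_A = V + 8.0375·d_A = (34.3203,29.3205)
T_B = V + ((C−V)·d_B)·d_B = V + 8.0375·d_B = (21.0463,25.4139)
sweep = 180° − θ = 61.1934°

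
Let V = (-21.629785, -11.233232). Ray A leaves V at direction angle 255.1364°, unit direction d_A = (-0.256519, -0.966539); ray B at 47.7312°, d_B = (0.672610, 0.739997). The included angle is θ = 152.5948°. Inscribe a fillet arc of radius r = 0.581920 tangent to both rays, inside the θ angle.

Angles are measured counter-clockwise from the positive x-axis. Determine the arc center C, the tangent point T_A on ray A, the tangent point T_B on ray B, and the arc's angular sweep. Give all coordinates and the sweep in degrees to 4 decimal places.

center=(-21.1037,-11.5196) T_A=(-21.6662,-11.3704) T_B=(-21.5344,-11.1282) sweep=27.4052

bisector direction at 331.4338° = (0.878265,-0.478174)
center distance |VC| = r/sin(θ/2) = 0.581920/sin(76.2974°) = 0.598968
C = V + |VC|·bis = (-21.1037,-11.5196)
T_A = V + ((C−V)·d_A)·d_A = V + 0.1419·d_A = (-21.6662,-11.3704)
T_B = V + ((C−V)·d_B)·d_B = V + 0.1419·d_B = (-21.5344,-11.1282)
sweep = 180° − θ = 27.4052°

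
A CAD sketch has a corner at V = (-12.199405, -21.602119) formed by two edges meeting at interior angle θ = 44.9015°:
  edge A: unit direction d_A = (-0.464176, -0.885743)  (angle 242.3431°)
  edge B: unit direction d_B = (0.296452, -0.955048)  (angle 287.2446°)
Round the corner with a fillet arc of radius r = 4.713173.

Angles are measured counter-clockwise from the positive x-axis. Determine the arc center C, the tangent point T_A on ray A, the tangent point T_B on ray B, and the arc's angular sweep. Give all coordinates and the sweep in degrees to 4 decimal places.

bisector direction at 264.7938° = (-0.090739,-0.995875)
center distance |VC| = r/sin(θ/2) = 4.713173/sin(22.4507°) = 12.341731
C = V + |VC|·bis = (-13.3193,-33.8929)
T_A = V + ((C−V)·d_A)·d_A = V + 11.4063·d_A = (-17.4939,-31.7052)
T_B = V + ((C−V)·d_B)·d_B = V + 11.4063·d_B = (-8.8180,-32.4957)
sweep = 180° − θ = 135.0985°

center=(-13.3193,-33.8929) T_A=(-17.4939,-31.7052) T_B=(-8.8180,-32.4957) sweep=135.0985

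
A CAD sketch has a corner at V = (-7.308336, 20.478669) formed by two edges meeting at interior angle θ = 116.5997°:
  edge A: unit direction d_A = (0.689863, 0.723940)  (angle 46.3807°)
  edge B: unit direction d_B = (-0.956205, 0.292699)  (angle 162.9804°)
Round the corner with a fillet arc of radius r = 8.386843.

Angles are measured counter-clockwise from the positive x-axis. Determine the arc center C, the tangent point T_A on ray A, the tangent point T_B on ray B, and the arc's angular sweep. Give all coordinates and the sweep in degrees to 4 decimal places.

center=(-9.8065,30.0143) T_A=(-3.7349,24.2286) T_B=(-12.2613,21.9948) sweep=63.4003

bisector direction at 104.6805° = (-0.253430,0.967354)
center distance |VC| = r/sin(θ/2) = 8.386843/sin(58.2998°) = 9.857484
C = V + |VC|·bis = (-9.8065,30.0143)
T_A = V + ((C−V)·d_A)·d_A = V + 5.1799·d_A = (-3.7349,24.2286)
T_B = V + ((C−V)·d_B)·d_B = V + 5.1799·d_B = (-12.2613,21.9948)
sweep = 180° − θ = 63.4003°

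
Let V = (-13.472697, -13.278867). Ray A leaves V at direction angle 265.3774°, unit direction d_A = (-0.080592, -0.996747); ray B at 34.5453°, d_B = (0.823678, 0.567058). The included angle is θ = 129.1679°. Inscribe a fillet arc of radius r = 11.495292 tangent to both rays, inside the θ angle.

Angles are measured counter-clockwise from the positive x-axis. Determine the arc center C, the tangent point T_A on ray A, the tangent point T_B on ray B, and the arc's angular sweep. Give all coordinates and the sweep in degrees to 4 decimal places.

bisector direction at 329.9614° = (0.865688,-0.500584)
center distance |VC| = r/sin(θ/2) = 11.495292/sin(64.5840°) = 12.727081
C = V + |VC|·bis = (-2.4550,-19.6498)
T_A = V + ((C−V)·d_A)·d_A = V + 5.4623·d_A = (-13.9129,-18.7234)
T_B = V + ((C−V)·d_B)·d_B = V + 5.4623·d_B = (-8.9735,-10.1814)
sweep = 180° − θ = 50.8321°

center=(-2.4550,-19.6498) T_A=(-13.9129,-18.7234) T_B=(-8.9735,-10.1814) sweep=50.8321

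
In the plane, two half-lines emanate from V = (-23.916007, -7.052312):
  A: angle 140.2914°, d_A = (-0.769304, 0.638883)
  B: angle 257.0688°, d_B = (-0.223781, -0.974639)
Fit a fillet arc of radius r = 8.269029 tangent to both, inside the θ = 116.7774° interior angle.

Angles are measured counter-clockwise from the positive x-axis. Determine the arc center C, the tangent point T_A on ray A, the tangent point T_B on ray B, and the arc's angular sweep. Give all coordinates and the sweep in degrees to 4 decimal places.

center=(-33.1142,-10.1622) T_A=(-27.8313,-3.8008) T_B=(-25.0549,-12.0126) sweep=63.2226

bisector direction at 198.6801° = (-0.947322,-0.320284)
center distance |VC| = r/sin(θ/2) = 8.269029/sin(58.3887°) = 9.709723
C = V + |VC|·bis = (-33.1142,-10.1622)
T_A = V + ((C−V)·d_A)·d_A = V + 5.0894·d_A = (-27.8313,-3.8008)
T_B = V + ((C−V)·d_B)·d_B = V + 5.0894·d_B = (-25.0549,-12.0126)
sweep = 180° − θ = 63.2226°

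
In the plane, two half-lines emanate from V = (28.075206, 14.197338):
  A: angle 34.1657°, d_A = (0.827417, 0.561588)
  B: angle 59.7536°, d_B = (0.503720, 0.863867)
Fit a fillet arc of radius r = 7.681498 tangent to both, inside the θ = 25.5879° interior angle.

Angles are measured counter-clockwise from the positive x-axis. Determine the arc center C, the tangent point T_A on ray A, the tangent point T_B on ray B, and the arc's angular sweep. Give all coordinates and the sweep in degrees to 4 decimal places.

bisector direction at 46.9597° = (0.682513,0.730873)
center distance |VC| = r/sin(θ/2) = 7.681498/sin(12.7940°) = 34.687980
C = V + |VC|·bis = (51.7502,39.5499)
T_A = V + ((C−V)·d_A)·d_A = V + 33.8268·d_A = (56.0640,33.1941)
T_B = V + ((C−V)·d_B)·d_B = V + 33.8268·d_B = (45.1144,43.4192)
sweep = 180° − θ = 154.4121°

center=(51.7502,39.5499) T_A=(56.0640,33.1941) T_B=(45.1144,43.4192) sweep=154.4121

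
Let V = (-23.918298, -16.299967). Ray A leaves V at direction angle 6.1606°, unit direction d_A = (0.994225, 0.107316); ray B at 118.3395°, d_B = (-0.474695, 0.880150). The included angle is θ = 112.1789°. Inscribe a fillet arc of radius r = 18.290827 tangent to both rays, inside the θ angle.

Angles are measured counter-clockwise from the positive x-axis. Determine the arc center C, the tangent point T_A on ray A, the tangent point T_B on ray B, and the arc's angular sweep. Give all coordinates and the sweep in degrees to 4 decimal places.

center=(-13.6564,3.2048) T_A=(-11.6935,-14.9804) T_B=(-29.7551,-5.4778) sweep=67.8211

bisector direction at 62.2501° = (0.465614,0.884988)
center distance |VC| = r/sin(θ/2) = 18.290827/sin(56.0894°) = 22.039542
C = V + |VC|·bis = (-13.6564,3.2048)
T_A = V + ((C−V)·d_A)·d_A = V + 12.2958·d_A = (-11.6935,-14.9804)
T_B = V + ((C−V)·d_B)·d_B = V + 12.2958·d_B = (-29.7551,-5.4778)
sweep = 180° − θ = 67.8211°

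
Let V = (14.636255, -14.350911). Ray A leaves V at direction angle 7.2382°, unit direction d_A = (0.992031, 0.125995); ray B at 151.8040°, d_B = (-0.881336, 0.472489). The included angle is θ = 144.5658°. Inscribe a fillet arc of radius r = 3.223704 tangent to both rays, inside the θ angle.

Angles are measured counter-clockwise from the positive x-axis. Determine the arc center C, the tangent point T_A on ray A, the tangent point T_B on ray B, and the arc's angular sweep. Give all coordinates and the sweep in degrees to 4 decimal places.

center=(15.2518,-11.0231) T_A=(15.6579,-14.2212) T_B=(13.7286,-13.8643) sweep=35.4342

bisector direction at 79.5211° = (0.181873,0.983322)
center distance |VC| = r/sin(θ/2) = 3.223704/sin(72.2829°) = 3.384215
C = V + |VC|·bis = (15.2518,-11.0231)
T_A = V + ((C−V)·d_A)·d_A = V + 1.0299·d_A = (15.6579,-14.2212)
T_B = V + ((C−V)·d_B)·d_B = V + 1.0299·d_B = (13.7286,-13.8643)
sweep = 180° − θ = 35.4342°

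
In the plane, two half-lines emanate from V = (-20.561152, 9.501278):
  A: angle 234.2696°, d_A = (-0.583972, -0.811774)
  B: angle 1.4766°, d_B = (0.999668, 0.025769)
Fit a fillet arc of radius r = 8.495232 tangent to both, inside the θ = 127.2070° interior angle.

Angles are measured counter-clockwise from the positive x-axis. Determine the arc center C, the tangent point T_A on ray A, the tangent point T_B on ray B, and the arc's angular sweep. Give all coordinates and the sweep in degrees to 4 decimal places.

bisector direction at 297.8731° = (0.467515,-0.883985)
center distance |VC| = r/sin(θ/2) = 8.495232/sin(63.6035°) = 9.484049
C = V + |VC|·bis = (-16.1272,1.1175)
T_A = V + ((C−V)·d_A)·d_A = V + 4.2164·d_A = (-23.0234,6.0785)
T_B = V + ((C−V)·d_B)·d_B = V + 4.2164·d_B = (-16.3461,9.6099)
sweep = 180° − θ = 52.7930°

center=(-16.1272,1.1175) T_A=(-23.0234,6.0785) T_B=(-16.3461,9.6099) sweep=52.7930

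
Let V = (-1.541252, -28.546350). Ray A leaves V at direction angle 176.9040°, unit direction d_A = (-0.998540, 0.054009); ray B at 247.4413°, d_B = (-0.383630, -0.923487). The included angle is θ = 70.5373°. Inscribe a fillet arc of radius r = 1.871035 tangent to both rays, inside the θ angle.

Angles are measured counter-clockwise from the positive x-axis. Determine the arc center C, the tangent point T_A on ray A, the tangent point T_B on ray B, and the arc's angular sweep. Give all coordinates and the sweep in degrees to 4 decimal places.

center=(-4.2841,-30.2718) T_A=(-4.1830,-28.4035) T_B=(-2.5562,-30.9896) sweep=109.4627

bisector direction at 212.1727° = (-0.846447,-0.532472)
center distance |VC| = r/sin(θ/2) = 1.871035/sin(35.2687°) = 3.240387
C = V + |VC|·bis = (-4.2841,-30.2718)
T_A = V + ((C−V)·d_A)·d_A = V + 2.6456·d_A = (-4.1830,-28.4035)
T_B = V + ((C−V)·d_B)·d_B = V + 2.6456·d_B = (-2.5562,-30.9896)
sweep = 180° − θ = 109.4627°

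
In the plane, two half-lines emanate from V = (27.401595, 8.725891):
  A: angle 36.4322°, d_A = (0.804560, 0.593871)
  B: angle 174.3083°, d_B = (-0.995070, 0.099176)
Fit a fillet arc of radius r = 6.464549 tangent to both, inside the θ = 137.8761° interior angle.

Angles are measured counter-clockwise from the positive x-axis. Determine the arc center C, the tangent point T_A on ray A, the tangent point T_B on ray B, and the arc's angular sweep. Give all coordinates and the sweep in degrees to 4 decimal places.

bisector direction at 105.3703° = (-0.265055,0.964233)
center distance |VC| = r/sin(θ/2) = 6.464549/sin(68.9381°) = 6.927349
C = V + |VC|·bis = (25.5655,15.4055)
T_A = V + ((C−V)·d_A)·d_A = V + 2.4895·d_A = (29.4046,10.2044)
T_B = V + ((C−V)·d_B)·d_B = V + 2.4895·d_B = (24.9243,8.9728)
sweep = 180° − θ = 42.1239°

center=(25.5655,15.4055) T_A=(29.4046,10.2044) T_B=(24.9243,8.9728) sweep=42.1239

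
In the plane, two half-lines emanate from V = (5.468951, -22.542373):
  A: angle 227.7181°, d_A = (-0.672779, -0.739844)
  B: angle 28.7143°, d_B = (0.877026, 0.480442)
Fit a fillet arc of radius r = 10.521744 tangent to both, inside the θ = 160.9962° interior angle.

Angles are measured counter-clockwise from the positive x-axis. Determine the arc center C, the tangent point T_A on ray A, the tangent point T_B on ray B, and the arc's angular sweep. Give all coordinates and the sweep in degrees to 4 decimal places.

center=(12.0686,-30.9241) T_A=(4.2841,-23.8453) T_B=(7.0135,-21.6963) sweep=19.0038

bisector direction at 308.2162° = (0.618631,-0.785682)
center distance |VC| = r/sin(θ/2) = 10.521744/sin(80.4981°) = 10.668109
C = V + |VC|·bis = (12.0686,-30.9241)
T_A = V + ((C−V)·d_A)·d_A = V + 1.7611·d_A = (4.2841,-23.8453)
T_B = V + ((C−V)·d_B)·d_B = V + 1.7611·d_B = (7.0135,-21.6963)
sweep = 180° − θ = 19.0038°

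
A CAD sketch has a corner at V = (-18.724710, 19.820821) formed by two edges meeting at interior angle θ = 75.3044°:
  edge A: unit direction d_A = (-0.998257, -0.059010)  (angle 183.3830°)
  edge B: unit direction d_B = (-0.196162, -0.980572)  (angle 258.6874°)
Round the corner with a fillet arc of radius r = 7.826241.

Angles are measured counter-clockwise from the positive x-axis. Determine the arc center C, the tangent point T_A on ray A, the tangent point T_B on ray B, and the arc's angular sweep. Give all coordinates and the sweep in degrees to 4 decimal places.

center=(-28.3887,11.4097) T_A=(-28.8505,19.2223) T_B=(-20.7145,9.8744) sweep=104.6956

bisector direction at 221.0352° = (-0.754306,-0.656523)
center distance |VC| = r/sin(θ/2) = 7.826241/sin(37.6522°) = 12.811699
C = V + |VC|·bis = (-28.3887,11.4097)
T_A = V + ((C−V)·d_A)·d_A = V + 10.1435·d_A = (-28.8505,19.2223)
T_B = V + ((C−V)·d_B)·d_B = V + 10.1435·d_B = (-20.7145,9.8744)
sweep = 180° − θ = 104.6956°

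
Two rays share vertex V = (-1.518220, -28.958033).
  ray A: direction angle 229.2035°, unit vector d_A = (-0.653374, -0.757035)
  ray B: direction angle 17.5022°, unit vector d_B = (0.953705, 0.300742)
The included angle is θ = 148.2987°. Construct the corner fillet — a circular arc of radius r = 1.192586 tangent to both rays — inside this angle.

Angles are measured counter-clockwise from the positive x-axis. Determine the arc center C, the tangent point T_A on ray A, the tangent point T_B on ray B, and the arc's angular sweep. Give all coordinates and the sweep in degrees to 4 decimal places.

bisector direction at 303.3528° = (0.549794,-0.835301)
center distance |VC| = r/sin(θ/2) = 1.192586/sin(74.1493°) = 1.239724
C = V + |VC|·bis = (-0.8366,-29.9936)
T_A = V + ((C−V)·d_A)·d_A = V + 0.3386·d_A = (-1.7395,-29.2144)
T_B = V + ((C−V)·d_B)·d_B = V + 0.3386·d_B = (-1.1953,-28.8562)
sweep = 180° − θ = 31.7013°

center=(-0.8366,-29.9936) T_A=(-1.7395,-29.2144) T_B=(-1.1953,-28.8562) sweep=31.7013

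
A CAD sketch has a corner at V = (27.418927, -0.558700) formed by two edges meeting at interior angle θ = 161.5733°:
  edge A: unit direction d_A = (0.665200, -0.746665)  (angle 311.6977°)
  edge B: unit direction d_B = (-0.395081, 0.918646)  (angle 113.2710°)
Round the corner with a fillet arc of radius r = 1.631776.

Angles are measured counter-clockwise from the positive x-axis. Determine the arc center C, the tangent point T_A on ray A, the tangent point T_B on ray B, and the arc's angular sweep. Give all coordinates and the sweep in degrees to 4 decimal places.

bisector direction at 32.4844° = (0.843538,0.537069)
center distance |VC| = r/sin(θ/2) = 1.631776/sin(80.7866°) = 1.653103
C = V + |VC|·bis = (28.8134,0.3291)
T_A = V + ((C−V)·d_A)·d_A = V + 0.2647·d_A = (27.5950,-0.7563)
T_B = V + ((C−V)·d_B)·d_B = V + 0.2647·d_B = (27.3144,-0.3156)
sweep = 180° − θ = 18.4267°

center=(28.8134,0.3291) T_A=(27.5950,-0.7563) T_B=(27.3144,-0.3156) sweep=18.4267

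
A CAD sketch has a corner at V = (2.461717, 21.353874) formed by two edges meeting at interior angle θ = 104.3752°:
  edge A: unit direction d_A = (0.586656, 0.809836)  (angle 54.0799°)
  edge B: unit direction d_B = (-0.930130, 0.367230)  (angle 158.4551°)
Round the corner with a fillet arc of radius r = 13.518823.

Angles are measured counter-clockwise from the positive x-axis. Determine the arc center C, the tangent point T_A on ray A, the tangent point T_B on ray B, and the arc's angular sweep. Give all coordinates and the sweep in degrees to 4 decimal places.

bisector direction at 106.2675° = (-0.280122,0.959964)
center distance |VC| = r/sin(θ/2) = 13.518823/sin(52.1876°) = 17.111950
C = V + |VC|·bis = (-2.3317,37.7807)
T_A = V + ((C−V)·d_A)·d_A = V + 10.4910·d_A = (8.6163,29.8498)
T_B = V + ((C−V)·d_B)·d_B = V + 10.4910·d_B = (-7.2962,25.2065)
sweep = 180° − θ = 75.6248°

center=(-2.3317,37.7807) T_A=(8.6163,29.8498) T_B=(-7.2962,25.2065) sweep=75.6248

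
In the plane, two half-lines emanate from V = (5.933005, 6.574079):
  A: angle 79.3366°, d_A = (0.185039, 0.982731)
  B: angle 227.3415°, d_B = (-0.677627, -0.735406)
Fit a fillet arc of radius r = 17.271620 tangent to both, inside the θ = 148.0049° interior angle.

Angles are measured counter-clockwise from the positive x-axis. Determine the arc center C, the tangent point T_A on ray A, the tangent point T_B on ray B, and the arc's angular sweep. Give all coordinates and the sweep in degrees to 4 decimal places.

bisector direction at 153.3390° = (-0.893677,0.448710)
center distance |VC| = r/sin(θ/2) = 17.271620/sin(74.0024°) = 17.967436
C = V + |VC|·bis = (-10.1241,14.6362)
T_A = V + ((C−V)·d_A)·d_A = V + 4.9518·d_A = (6.8493,11.4403)
T_B = V + ((C−V)·d_B)·d_B = V + 4.9518·d_B = (2.5776,2.9325)
sweep = 180° − θ = 31.9951°

center=(-10.1241,14.6362) T_A=(6.8493,11.4403) T_B=(2.5776,2.9325) sweep=31.9951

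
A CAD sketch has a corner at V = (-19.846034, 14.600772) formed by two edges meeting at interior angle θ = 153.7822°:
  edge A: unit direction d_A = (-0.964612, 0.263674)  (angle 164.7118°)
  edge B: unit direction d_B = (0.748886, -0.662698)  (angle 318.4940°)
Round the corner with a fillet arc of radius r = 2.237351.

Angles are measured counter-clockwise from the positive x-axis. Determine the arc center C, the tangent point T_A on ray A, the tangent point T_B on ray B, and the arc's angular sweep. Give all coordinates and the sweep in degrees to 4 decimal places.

bisector direction at 241.6029° = (-0.475580,-0.879673)
center distance |VC| = r/sin(θ/2) = 2.237351/sin(76.8911°) = 2.297215
C = V + |VC|·bis = (-20.9385,12.5800)
T_A = V + ((C−V)·d_A)·d_A = V + 0.5210·d_A = (-20.3486,14.7382)
T_B = V + ((C−V)·d_B)·d_B = V + 0.5210·d_B = (-19.4559,14.2555)
sweep = 180° − θ = 26.2178°

center=(-20.9385,12.5800) T_A=(-20.3486,14.7382) T_B=(-19.4559,14.2555) sweep=26.2178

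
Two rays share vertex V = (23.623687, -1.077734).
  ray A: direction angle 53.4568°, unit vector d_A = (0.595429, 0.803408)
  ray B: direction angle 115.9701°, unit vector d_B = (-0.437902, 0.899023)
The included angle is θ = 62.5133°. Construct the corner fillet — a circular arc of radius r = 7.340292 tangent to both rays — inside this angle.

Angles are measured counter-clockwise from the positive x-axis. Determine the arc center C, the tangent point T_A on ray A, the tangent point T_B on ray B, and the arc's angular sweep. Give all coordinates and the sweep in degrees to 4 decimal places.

center=(24.9271,13.0087) T_A=(30.8244,8.6381) T_B=(18.3280,9.7944) sweep=117.4867

bisector direction at 84.7134° = (0.092137,0.995746)
center distance |VC| = r/sin(θ/2) = 7.340292/sin(31.2567°) = 14.146620
C = V + |VC|·bis = (24.9271,13.0087)
T_A = V + ((C−V)·d_A)·d_A = V + 12.0933·d_A = (30.8244,8.6381)
T_B = V + ((C−V)·d_B)·d_B = V + 12.0933·d_B = (18.3280,9.7944)
sweep = 180° − θ = 117.4867°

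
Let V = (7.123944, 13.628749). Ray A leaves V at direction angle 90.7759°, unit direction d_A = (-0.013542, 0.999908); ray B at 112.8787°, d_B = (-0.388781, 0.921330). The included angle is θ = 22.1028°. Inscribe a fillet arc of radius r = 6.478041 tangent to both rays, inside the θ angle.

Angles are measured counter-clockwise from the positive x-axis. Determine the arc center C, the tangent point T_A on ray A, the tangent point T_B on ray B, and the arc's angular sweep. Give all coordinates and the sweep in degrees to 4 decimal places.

bisector direction at 101.8273° = (-0.204962,0.978770)
center distance |VC| = r/sin(θ/2) = 6.478041/sin(11.0514°) = 33.794443
C = V + |VC|·bis = (0.1974,46.7057)
T_A = V + ((C−V)·d_A)·d_A = V + 33.1677·d_A = (6.6748,46.7935)
T_B = V + ((C−V)·d_B)·d_B = V + 33.1677·d_B = (-5.7711,44.1872)
sweep = 180° − θ = 157.8972°

center=(0.1974,46.7057) T_A=(6.6748,46.7935) T_B=(-5.7711,44.1872) sweep=157.8972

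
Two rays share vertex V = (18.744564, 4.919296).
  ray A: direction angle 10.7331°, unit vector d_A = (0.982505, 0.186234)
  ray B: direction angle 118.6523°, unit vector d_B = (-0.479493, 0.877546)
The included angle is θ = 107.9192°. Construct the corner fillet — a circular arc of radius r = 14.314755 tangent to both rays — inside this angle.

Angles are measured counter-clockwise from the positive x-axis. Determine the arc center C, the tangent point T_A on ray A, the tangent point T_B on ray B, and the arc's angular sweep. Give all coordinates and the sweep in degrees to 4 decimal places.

center=(26.3122,20.9234) T_A=(28.9781,6.8591) T_B=(13.7503,14.0596) sweep=72.0808

bisector direction at 64.6927° = (0.427473,0.904028)
center distance |VC| = r/sin(θ/2) = 14.314755/sin(53.9596°) = 17.703084
C = V + |VC|·bis = (26.3122,20.9234)
T_A = V + ((C−V)·d_A)·d_A = V + 10.4157·d_A = (28.9781,6.8591)
T_B = V + ((C−V)·d_B)·d_B = V + 10.4157·d_B = (13.7503,14.0596)
sweep = 180° − θ = 72.0808°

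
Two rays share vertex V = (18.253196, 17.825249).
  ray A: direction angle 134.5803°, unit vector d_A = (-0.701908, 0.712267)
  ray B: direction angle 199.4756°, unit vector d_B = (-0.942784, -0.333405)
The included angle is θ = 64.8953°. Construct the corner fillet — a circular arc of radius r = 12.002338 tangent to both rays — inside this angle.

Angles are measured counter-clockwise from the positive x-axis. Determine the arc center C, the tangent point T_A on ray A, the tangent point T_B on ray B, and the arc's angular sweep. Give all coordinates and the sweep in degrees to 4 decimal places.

bisector direction at 167.0280° = (-0.974480,0.224476)
center distance |VC| = r/sin(θ/2) = 12.002338/sin(32.4477°) = 22.370352
C = V + |VC|·bis = (-3.5463,22.8468)
T_A = V + ((C−V)·d_A)·d_A = V + 18.8779·d_A = (5.0026,31.2714)
T_B = V + ((C−V)·d_B)·d_B = V + 18.8779·d_B = (0.4554,11.5312)
sweep = 180° − θ = 115.1047°

center=(-3.5463,22.8468) T_A=(5.0026,31.2714) T_B=(0.4554,11.5312) sweep=115.1047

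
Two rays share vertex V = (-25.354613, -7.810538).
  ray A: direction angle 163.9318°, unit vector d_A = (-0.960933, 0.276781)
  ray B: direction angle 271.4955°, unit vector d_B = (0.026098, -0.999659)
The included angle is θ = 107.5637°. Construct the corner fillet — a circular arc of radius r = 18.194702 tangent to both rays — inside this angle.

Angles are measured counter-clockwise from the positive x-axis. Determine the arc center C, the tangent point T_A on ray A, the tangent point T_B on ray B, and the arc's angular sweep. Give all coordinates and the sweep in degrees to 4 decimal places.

center=(-43.1953,-21.6062) T_A=(-38.1594,-4.1223) T_B=(-25.0068,-21.1314) sweep=72.4363

bisector direction at 217.7137° = (-0.791078,-0.611716)
center distance |VC| = r/sin(θ/2) = 18.194702/sin(53.7818°) = 22.552438
C = V + |VC|·bis = (-43.1953,-21.6062)
T_A = V + ((C−V)·d_A)·d_A = V + 13.3254·d_A = (-38.1594,-4.1223)
T_B = V + ((C−V)·d_B)·d_B = V + 13.3254·d_B = (-25.0068,-21.1314)
sweep = 180° − θ = 72.4363°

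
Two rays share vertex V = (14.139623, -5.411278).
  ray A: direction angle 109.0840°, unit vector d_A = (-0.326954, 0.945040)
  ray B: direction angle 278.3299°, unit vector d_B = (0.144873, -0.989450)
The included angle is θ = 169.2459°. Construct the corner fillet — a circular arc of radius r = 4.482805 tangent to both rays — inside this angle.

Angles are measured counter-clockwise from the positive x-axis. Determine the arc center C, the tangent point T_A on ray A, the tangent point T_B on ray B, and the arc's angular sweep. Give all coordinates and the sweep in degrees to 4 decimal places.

center=(9.7652,-6.4782) T_A=(14.0017,-5.0125) T_B=(14.2008,-5.8288) sweep=10.7541

bisector direction at 193.7070° = (-0.971520,-0.236956)
center distance |VC| = r/sin(θ/2) = 4.482805/sin(84.6230°) = 4.502618
C = V + |VC|·bis = (9.7652,-6.4782)
T_A = V + ((C−V)·d_A)·d_A = V + 0.4219·d_A = (14.0017,-5.0125)
T_B = V + ((C−V)·d_B)·d_B = V + 0.4219·d_B = (14.2008,-5.8288)
sweep = 180° − θ = 10.7541°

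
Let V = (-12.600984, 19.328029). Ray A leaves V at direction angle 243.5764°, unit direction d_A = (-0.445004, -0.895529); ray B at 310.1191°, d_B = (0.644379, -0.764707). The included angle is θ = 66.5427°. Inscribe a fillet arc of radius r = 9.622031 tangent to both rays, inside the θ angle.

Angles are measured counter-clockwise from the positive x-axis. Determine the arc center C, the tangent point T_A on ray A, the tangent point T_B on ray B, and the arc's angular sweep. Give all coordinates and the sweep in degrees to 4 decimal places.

center=(-10.5098,1.9141) T_A=(-19.1266,6.1959) T_B=(-3.1517,8.1143) sweep=113.4573

bisector direction at 276.8478° = (0.119231,-0.992866)
center distance |VC| = r/sin(θ/2) = 9.622031/sin(33.2713°) = 17.539093
C = V + |VC|·bis = (-10.5098,1.9141)
T_A = V + ((C−V)·d_A)·d_A = V + 14.6641·d_A = (-19.1266,6.1959)
T_B = V + ((C−V)·d_B)·d_B = V + 14.6641·d_B = (-3.1517,8.1143)
sweep = 180° − θ = 113.4573°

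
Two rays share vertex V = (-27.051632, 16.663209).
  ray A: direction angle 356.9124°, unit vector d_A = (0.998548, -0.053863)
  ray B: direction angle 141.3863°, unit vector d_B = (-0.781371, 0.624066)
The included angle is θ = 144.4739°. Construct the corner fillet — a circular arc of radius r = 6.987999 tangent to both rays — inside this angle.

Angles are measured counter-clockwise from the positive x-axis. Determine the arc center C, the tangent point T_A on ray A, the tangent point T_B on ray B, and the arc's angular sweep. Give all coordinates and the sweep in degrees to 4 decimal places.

bisector direction at 69.1493° = (0.355933,0.934511)
center distance |VC| = r/sin(θ/2) = 6.987999/sin(72.2369°) = 7.337820
C = V + |VC|·bis = (-24.4399,23.5205)
T_A = V + ((C−V)·d_A)·d_A = V + 2.2386·d_A = (-24.8163,16.5426)
T_B = V + ((C−V)·d_B)·d_B = V + 2.2386·d_B = (-28.8008,18.0603)
sweep = 180° − θ = 35.5261°

center=(-24.4399,23.5205) T_A=(-24.8163,16.5426) T_B=(-28.8008,18.0603) sweep=35.5261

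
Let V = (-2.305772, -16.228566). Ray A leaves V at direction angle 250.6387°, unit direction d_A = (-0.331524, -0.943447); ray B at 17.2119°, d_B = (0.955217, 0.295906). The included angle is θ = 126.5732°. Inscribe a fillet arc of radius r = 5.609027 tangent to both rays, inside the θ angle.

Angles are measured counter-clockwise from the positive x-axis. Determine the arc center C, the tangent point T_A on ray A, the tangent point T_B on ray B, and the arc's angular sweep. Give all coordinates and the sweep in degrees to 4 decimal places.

bisector direction at 313.9253° = (0.693720,-0.720245)
center distance |VC| = r/sin(θ/2) = 5.609027/sin(63.2866°) = 6.279233
C = V + |VC|·bis = (2.0503,-20.7512)
T_A = V + ((C−V)·d_A)·d_A = V + 2.8227·d_A = (-3.2416,-18.8916)
T_B = V + ((C−V)·d_B)·d_B = V + 2.8227·d_B = (0.3905,-15.3933)
sweep = 180° − θ = 53.4268°

center=(2.0503,-20.7512) T_A=(-3.2416,-18.8916) T_B=(0.3905,-15.3933) sweep=53.4268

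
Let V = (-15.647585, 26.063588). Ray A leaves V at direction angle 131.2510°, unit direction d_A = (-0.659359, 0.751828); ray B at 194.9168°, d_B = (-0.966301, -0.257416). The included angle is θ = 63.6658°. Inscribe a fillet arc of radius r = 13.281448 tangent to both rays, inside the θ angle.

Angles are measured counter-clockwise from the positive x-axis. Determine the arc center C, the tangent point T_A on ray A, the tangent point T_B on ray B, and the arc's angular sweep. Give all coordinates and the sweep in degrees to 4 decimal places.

center=(-39.7388,33.3905) T_A=(-29.7535,42.1477) T_B=(-36.3200,20.5566) sweep=116.3342

bisector direction at 163.0839° = (-0.956732,0.290971)
center distance |VC| = r/sin(θ/2) = 13.281448/sin(31.8329°) = 25.180787
C = V + |VC|·bis = (-39.7388,33.3905)
T_A = V + ((C−V)·d_A)·d_A = V + 21.3933·d_A = (-29.7535,42.1477)
T_B = V + ((C−V)·d_B)·d_B = V + 21.3933·d_B = (-36.3200,20.5566)
sweep = 180° − θ = 116.3342°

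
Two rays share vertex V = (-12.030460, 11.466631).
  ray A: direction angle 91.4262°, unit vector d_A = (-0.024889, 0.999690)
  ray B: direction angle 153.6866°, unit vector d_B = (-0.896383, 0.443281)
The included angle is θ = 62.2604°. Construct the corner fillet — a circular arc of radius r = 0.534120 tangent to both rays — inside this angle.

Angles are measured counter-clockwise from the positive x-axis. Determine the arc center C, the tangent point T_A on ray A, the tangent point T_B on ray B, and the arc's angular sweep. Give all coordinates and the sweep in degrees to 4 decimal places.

bisector direction at 122.5564° = (-0.538130,0.842862)
center distance |VC| = r/sin(θ/2) = 0.534120/sin(31.1302°) = 1.033145
C = V + |VC|·bis = (-12.5864,12.3374)
T_A = V + ((C−V)·d_A)·d_A = V + 0.8844·d_A = (-12.0525,12.3507)
T_B = V + ((C−V)·d_B)·d_B = V + 0.8844·d_B = (-12.8232,11.8587)
sweep = 180° − θ = 117.7396°

center=(-12.5864,12.3374) T_A=(-12.0525,12.3507) T_B=(-12.8232,11.8587) sweep=117.7396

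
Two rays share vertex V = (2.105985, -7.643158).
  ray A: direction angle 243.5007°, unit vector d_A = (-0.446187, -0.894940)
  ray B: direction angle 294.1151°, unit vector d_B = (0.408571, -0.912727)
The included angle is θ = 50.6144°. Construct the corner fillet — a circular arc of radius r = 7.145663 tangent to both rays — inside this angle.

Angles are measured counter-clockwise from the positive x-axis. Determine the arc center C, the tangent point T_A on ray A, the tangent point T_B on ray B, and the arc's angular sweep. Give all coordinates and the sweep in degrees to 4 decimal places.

center=(1.7582,-24.3557) T_A=(-4.6367,-21.1674) T_B=(8.2802,-21.4361) sweep=129.3856

bisector direction at 268.8079° = (-0.020805,-0.999784)
center distance |VC| = r/sin(θ/2) = 7.145663/sin(25.3072°) = 16.716117
C = V + |VC|·bis = (1.7582,-24.3557)
T_A = V + ((C−V)·d_A)·d_A = V + 15.1119·d_A = (-4.6367,-21.1674)
T_B = V + ((C−V)·d_B)·d_B = V + 15.1119·d_B = (8.2802,-21.4361)
sweep = 180° − θ = 129.3856°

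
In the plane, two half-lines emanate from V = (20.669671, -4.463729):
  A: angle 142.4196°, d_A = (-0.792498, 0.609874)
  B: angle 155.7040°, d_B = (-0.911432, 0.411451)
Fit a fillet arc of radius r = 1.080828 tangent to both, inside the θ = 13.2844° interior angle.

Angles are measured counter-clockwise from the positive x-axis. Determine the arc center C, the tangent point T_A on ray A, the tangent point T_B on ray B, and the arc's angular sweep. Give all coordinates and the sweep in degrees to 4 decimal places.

center=(12.6550,0.3402) T_A=(13.3141,1.1968) T_B=(12.2103,-0.6449) sweep=166.7156

bisector direction at 149.0618° = (-0.857722,0.514113)
center distance |VC| = r/sin(θ/2) = 1.080828/sin(6.6422°) = 9.344165
C = V + |VC|·bis = (12.6550,0.3402)
T_A = V + ((C−V)·d_A)·d_A = V + 9.2814·d_A = (13.3141,1.1968)
T_B = V + ((C−V)·d_B)·d_B = V + 9.2814·d_B = (12.2103,-0.6449)
sweep = 180° − θ = 166.7156°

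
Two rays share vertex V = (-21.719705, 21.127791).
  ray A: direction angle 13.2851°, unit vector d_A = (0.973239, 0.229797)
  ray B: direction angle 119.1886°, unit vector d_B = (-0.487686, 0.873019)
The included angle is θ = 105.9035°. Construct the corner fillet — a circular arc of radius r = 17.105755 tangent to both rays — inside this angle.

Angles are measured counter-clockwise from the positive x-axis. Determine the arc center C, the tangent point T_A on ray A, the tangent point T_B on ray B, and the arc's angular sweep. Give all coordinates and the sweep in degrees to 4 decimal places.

center=(-13.0834,40.7431) T_A=(-9.1526,24.0951) T_B=(-28.0171,32.4008) sweep=74.0965

bisector direction at 66.2369° = (0.402957,0.915219)
center distance |VC| = r/sin(θ/2) = 17.105755/sin(52.9517°) = 21.432334
C = V + |VC|·bis = (-13.0834,40.7431)
T_A = V + ((C−V)·d_A)·d_A = V + 12.9127·d_A = (-9.1526,24.0951)
T_B = V + ((C−V)·d_B)·d_B = V + 12.9127·d_B = (-28.0171,32.4008)
sweep = 180° − θ = 74.0965°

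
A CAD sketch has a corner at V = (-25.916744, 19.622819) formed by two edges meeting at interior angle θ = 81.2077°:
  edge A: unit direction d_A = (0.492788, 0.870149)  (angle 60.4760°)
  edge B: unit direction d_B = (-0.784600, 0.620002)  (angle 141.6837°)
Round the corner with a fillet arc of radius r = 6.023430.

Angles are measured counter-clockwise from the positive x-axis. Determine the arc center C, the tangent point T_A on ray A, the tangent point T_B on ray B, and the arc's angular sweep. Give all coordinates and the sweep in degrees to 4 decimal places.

center=(-27.6954,28.7054) T_A=(-22.4541,25.7371) T_B=(-31.4299,23.9794) sweep=98.7923

bisector direction at 101.0799° = (-0.192177,0.981360)
center distance |VC| = r/sin(θ/2) = 6.023430/sin(40.6039°) = 9.255065
C = V + |VC|·bis = (-27.6954,28.7054)
T_A = V + ((C−V)·d_A)·d_A = V + 7.0267·d_A = (-22.4541,25.7371)
T_B = V + ((C−V)·d_B)·d_B = V + 7.0267·d_B = (-31.4299,23.9794)
sweep = 180° − θ = 98.7923°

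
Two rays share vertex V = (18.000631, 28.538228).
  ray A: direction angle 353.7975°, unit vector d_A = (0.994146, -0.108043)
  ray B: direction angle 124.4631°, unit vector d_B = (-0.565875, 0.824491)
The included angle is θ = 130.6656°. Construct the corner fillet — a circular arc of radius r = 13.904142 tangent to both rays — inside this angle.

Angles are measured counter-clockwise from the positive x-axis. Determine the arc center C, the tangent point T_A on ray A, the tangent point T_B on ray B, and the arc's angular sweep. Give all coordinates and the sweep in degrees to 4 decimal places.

bisector direction at 59.1303° = (0.513087,0.858336)
center distance |VC| = r/sin(θ/2) = 13.904142/sin(65.3328°) = 15.300340
C = V + |VC|·bis = (25.8510,41.6711)
T_A = V + ((C−V)·d_A)·d_A = V + 6.3855·d_A = (24.3488,27.8483)
T_B = V + ((C−V)·d_B)·d_B = V + 6.3855·d_B = (14.3872,33.8031)
sweep = 180° − θ = 49.3344°

center=(25.8510,41.6711) T_A=(24.3488,27.8483) T_B=(14.3872,33.8031) sweep=49.3344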